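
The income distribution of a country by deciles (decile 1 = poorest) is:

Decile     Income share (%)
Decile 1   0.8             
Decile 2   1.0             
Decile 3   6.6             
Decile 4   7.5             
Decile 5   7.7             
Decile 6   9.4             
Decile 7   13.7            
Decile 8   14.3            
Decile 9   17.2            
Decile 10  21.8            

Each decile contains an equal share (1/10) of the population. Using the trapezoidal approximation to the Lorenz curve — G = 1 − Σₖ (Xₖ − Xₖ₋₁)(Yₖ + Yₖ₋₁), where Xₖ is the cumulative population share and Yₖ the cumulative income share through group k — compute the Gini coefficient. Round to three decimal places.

0.361

Cumulative income shares Yₖ: 0.0080, 0.0180, 0.0840, 0.1590, 0.2360, 0.3300, 0.4670, 0.6100, 0.7820, 1.0000
Σ (Xₖ−Xₖ₋₁)(Yₖ+Yₖ₋₁) = (1/10)(0.0080+0.0000) + (1/10)(0.0180+0.0080) + (1/10)(0.0840+0.0180) + (1/10)(0.1590+0.0840) + (1/10)(0.2360+0.1590) + (1/10)(0.3300+0.2360) + (1/10)(0.4670+0.3300) + (1/10)(0.6100+0.4670) + (1/10)(0.7820+0.6100) + (1/10)(1.0000+0.7820)
  = 0.0008 + 0.0026 + 0.0102 + 0.0243 + 0.0395 + 0.0566 + 0.0797 + 0.1077 + 0.1392 + 0.1782 = 0.6388
G = 1 − 0.6388 = 0.3612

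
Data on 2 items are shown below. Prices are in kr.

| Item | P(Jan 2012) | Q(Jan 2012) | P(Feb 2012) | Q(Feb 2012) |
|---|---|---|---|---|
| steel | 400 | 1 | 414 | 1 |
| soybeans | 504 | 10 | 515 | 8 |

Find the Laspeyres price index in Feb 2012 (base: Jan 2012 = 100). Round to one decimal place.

Laspeyres price index uses base-period quantities as weights.
ΣP(Feb 2012)·Q(Jan 2012) = 414×1 + 515×10 = 414 + 5150 = 5564
ΣP(Jan 2012)·Q(Jan 2012) = 400×1 + 504×10 = 400 + 5040 = 5440
Index = 5564 / 5440 × 100 = 102.2794

102.3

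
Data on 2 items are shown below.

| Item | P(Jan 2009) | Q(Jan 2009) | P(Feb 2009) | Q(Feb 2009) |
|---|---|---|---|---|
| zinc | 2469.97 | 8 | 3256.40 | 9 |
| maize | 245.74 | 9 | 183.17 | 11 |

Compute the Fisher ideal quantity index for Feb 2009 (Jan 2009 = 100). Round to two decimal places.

113.28

Laspeyres component (base-period weights):
ΣP(Jan 2009)Q(Feb 2009) = 2469.97×9 + 245.74×11 = 22229.73 + 2703.14 = 24932.87
ΣP(Jan 2009)Q(Jan 2009) = 2469.97×8 + 245.74×9 = 19759.76 + 2211.66 = 21971.42
L = 24932.87 / 21971.42 × 100 = 113.4786
Paasche component (current-period weights):
ΣP(Feb 2009)Q(Feb 2009) = 3256.40×9 + 183.17×11 = 29307.6 + 2014.87 = 31322.47
ΣP(Feb 2009)Q(Jan 2009) = 3256.40×8 + 183.17×9 = 26051.2 + 1648.53 = 27699.73
P = 31322.47 / 27699.73 × 100 = 113.0786
Fisher = √(L × P) = √(113.4786 × 113.0786) = 113.2785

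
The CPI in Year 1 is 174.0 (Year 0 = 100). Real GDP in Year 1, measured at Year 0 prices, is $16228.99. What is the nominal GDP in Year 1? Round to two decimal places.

28238.44

Nominal = Real × (Index/100) = 16228.99 × (174.0/100)
        = 16228.99 × 1.740 = 28238.4426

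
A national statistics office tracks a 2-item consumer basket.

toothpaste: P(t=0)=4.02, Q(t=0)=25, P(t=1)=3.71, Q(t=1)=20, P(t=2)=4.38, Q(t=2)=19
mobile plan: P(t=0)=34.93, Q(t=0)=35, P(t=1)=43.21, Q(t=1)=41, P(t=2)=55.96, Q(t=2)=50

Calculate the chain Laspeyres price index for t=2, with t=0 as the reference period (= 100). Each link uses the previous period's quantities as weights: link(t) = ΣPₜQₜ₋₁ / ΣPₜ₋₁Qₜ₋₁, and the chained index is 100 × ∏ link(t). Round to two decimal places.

156.56

Link t=0→t=1:
ΣP(t=1)Q(t=0) = 3.71×25 + 43.21×35 = 92.75 + 1512.35 = 1605.1
ΣP(t=0)Q(t=0) = 4.02×25 + 34.93×35 = 100.5 + 1222.55 = 1323.05
link = 1605.1/1323.05 = 1.213182
Link t=1→t=2:
ΣP(t=2)Q(t=1) = 4.38×20 + 55.96×41 = 87.6 + 2294.36 = 2381.96
ΣP(t=1)Q(t=1) = 3.71×20 + 43.21×41 = 74.2 + 1771.61 = 1845.81
link = 2381.96/1845.81 = 1.290469
Chained index = 100 × 1.213182 × 1.290469 = 156.5573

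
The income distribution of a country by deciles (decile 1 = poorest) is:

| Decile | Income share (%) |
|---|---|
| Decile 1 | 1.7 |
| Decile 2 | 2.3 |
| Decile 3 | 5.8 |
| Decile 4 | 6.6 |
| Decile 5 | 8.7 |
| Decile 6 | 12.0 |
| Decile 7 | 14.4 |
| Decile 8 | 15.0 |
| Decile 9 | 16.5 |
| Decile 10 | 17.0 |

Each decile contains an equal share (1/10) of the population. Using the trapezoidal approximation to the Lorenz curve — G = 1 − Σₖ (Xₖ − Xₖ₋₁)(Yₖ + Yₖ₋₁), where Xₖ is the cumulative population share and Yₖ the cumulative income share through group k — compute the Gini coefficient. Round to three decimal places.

Cumulative income shares Yₖ: 0.0170, 0.0400, 0.0980, 0.1640, 0.2510, 0.3710, 0.5150, 0.6650, 0.8300, 1.0000
Σ (Xₖ−Xₖ₋₁)(Yₖ+Yₖ₋₁) = (1/10)(0.0170+0.0000) + (1/10)(0.0400+0.0170) + (1/10)(0.0980+0.0400) + (1/10)(0.1640+0.0980) + (1/10)(0.2510+0.1640) + (1/10)(0.3710+0.2510) + (1/10)(0.5150+0.3710) + (1/10)(0.6650+0.5150) + (1/10)(0.8300+0.6650) + (1/10)(1.0000+0.8300)
  = 0.0017 + 0.0057 + 0.0138 + 0.0262 + 0.0415 + 0.0622 + 0.0886 + 0.1180 + 0.1495 + 0.1830 = 0.6902
G = 1 − 0.6902 = 0.3098

0.310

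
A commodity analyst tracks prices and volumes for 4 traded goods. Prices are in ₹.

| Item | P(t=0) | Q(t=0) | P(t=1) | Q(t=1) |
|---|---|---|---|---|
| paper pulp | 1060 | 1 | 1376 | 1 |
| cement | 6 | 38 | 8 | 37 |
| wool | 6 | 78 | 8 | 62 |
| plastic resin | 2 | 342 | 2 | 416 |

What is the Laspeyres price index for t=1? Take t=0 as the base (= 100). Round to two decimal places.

Laspeyres price index uses base-period quantities as weights.
ΣP(t=1)·Q(t=0) = 1376×1 + 8×38 + 8×78 + 2×342 = 1376 + 304 + 624 + 684 = 2988
ΣP(t=0)·Q(t=0) = 1060×1 + 6×38 + 6×78 + 2×342 = 1060 + 228 + 468 + 684 = 2440
Index = 2988 / 2440 × 100 = 122.4590

122.46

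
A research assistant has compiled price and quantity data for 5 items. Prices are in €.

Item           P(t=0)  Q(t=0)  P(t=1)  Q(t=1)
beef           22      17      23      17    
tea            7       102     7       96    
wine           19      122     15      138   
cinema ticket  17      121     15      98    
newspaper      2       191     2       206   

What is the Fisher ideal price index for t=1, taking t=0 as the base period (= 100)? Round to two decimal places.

Laspeyres component (base-period weights):
ΣP(t=1)Q(t=0) = 23×17 + 7×102 + 15×122 + 15×121 + 2×191 = 391 + 714 + 1830 + 1815 + 382 = 5132
ΣP(t=0)Q(t=0) = 22×17 + 7×102 + 19×122 + 17×121 + 2×191 = 374 + 714 + 2318 + 2057 + 382 = 5845
L = 5132 / 5845 × 100 = 87.8015
Paasche component (current-period weights):
ΣP(t=1)Q(t=1) = 23×17 + 7×96 + 15×138 + 15×98 + 2×206 = 391 + 672 + 2070 + 1470 + 412 = 5015
ΣP(t=0)Q(t=1) = 22×17 + 7×96 + 19×138 + 17×98 + 2×206 = 374 + 672 + 2622 + 1666 + 412 = 5746
P = 5015 / 5746 × 100 = 87.2781
Fisher = √(L × P) = √(87.8015 × 87.2781) = 87.5394

87.54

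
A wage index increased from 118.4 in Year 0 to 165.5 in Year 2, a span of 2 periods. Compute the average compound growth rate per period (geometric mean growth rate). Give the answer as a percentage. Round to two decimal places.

18.23%

Growth factor = (165.5/118.4)^(1/2) = (1.397804)^(1/2) = 1.182288
Growth rate = 1.182288 − 1 = 0.182288 = 18.2288%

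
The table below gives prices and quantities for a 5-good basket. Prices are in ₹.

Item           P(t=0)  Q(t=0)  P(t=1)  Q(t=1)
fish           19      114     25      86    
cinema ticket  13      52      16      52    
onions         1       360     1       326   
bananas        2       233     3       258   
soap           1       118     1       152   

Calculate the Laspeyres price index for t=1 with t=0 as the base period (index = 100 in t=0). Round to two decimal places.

128.34

Laspeyres price index uses base-period quantities as weights.
ΣP(t=1)·Q(t=0) = 25×114 + 16×52 + 1×360 + 3×233 + 1×118 = 2850 + 832 + 360 + 699 + 118 = 4859
ΣP(t=0)·Q(t=0) = 19×114 + 13×52 + 1×360 + 2×233 + 1×118 = 2166 + 676 + 360 + 466 + 118 = 3786
Index = 4859 / 3786 × 100 = 128.3413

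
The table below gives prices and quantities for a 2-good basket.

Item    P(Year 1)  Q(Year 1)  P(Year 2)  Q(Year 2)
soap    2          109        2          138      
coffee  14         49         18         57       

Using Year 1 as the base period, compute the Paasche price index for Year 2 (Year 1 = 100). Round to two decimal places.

Paasche price index uses current-period quantities as weights.
ΣP(Year 2)·Q(Year 2) = 2×138 + 18×57 = 276 + 1026 = 1302
ΣP(Year 1)·Q(Year 2) = 2×138 + 14×57 = 276 + 798 = 1074
Index = 1302 / 1074 × 100 = 121.2291

121.23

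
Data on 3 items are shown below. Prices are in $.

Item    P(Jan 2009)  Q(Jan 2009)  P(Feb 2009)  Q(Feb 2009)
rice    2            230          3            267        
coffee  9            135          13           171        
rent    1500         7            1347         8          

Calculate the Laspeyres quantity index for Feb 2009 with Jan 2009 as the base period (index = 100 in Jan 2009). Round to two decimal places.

115.59

Laspeyres quantity index uses base-period prices as weights.
ΣP(Jan 2009)·Q(Feb 2009) = 2×267 + 9×171 + 1500×8 = 534 + 1539 + 12000 = 14073
ΣP(Jan 2009)·Q(Jan 2009) = 2×230 + 9×135 + 1500×7 = 460 + 1215 + 10500 = 12175
Index = 14073 / 12175 × 100 = 115.5893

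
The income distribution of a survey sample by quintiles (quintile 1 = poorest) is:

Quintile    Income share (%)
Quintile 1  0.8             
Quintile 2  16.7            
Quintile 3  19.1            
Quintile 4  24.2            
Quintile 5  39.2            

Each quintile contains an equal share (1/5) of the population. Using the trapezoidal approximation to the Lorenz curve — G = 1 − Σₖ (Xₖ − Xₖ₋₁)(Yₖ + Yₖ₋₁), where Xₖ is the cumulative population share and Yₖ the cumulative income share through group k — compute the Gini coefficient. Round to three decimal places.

Cumulative income shares Yₖ: 0.0080, 0.1750, 0.3660, 0.6080, 1.0000
Σ (Xₖ−Xₖ₋₁)(Yₖ+Yₖ₋₁) = (1/5)(0.0080+0.0000) + (1/5)(0.1750+0.0080) + (1/5)(0.3660+0.1750) + (1/5)(0.6080+0.3660) + (1/5)(1.0000+0.6080)
  = 0.0016 + 0.0366 + 0.1082 + 0.1948 + 0.3216 = 0.6628
G = 1 − 0.6628 = 0.3372

0.337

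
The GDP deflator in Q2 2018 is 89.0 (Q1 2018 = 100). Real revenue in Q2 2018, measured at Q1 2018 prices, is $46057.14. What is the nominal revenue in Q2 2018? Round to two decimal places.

40990.85

Nominal = Real × (Index/100) = 46057.14 × (89.0/100)
        = 46057.14 × 0.890 = 40990.8546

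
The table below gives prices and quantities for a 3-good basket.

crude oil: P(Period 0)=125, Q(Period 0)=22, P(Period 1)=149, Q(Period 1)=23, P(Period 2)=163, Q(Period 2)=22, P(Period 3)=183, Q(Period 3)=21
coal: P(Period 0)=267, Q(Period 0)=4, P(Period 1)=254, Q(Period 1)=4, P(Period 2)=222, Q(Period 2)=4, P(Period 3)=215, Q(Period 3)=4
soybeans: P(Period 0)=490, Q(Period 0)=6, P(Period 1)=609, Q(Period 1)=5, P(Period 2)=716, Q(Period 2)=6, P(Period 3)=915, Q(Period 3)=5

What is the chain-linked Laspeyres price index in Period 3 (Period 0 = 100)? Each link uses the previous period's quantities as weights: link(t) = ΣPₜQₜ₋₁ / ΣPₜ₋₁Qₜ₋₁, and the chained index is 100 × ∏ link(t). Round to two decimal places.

152.69

Link Period 0→Period 1:
ΣP(Period 1)Q(Period 0) = 149×22 + 254×4 + 609×6 = 3278 + 1016 + 3654 = 7948
ΣP(Period 0)Q(Period 0) = 125×22 + 267×4 + 490×6 = 2750 + 1068 + 2940 = 6758
link = 7948/6758 = 1.176088
Link Period 1→Period 2:
ΣP(Period 2)Q(Period 1) = 163×23 + 222×4 + 716×5 = 3749 + 888 + 3580 = 8217
ΣP(Period 1)Q(Period 1) = 149×23 + 254×4 + 609×5 = 3427 + 1016 + 3045 = 7488
link = 8217/7488 = 1.097356
Link Period 2→Period 3:
ΣP(Period 3)Q(Period 2) = 183×22 + 215×4 + 915×6 = 4026 + 860 + 5490 = 10376
ΣP(Period 2)Q(Period 2) = 163×22 + 222×4 + 716×6 = 3586 + 888 + 4296 = 8770
link = 10376/8770 = 1.183124
Chained index = 100 × 1.176088 × 1.097356 × 1.183124 = 152.6924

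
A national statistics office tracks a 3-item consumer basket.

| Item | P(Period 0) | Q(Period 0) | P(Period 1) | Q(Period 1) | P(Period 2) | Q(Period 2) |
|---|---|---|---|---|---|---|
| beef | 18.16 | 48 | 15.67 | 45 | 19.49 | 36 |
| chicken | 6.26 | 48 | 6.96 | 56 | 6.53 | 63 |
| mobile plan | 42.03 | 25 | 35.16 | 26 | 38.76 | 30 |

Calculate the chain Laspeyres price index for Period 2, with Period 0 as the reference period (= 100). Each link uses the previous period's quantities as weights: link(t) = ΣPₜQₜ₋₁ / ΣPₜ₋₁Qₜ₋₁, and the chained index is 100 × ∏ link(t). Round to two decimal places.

Link Period 0→Period 1:
ΣP(Period 1)Q(Period 0) = 15.67×48 + 6.96×48 + 35.16×25 = 752.16 + 334.08 + 879 = 1965.24
ΣP(Period 0)Q(Period 0) = 18.16×48 + 6.26×48 + 42.03×25 = 871.68 + 300.48 + 1050.75 = 2222.91
link = 1965.24/2222.91 = 0.884084
Link Period 1→Period 2:
ΣP(Period 2)Q(Period 1) = 19.49×45 + 6.53×56 + 38.76×26 = 877.05 + 365.68 + 1007.76 = 2250.49
ΣP(Period 1)Q(Period 1) = 15.67×45 + 6.96×56 + 35.16×26 = 705.15 + 389.76 + 914.16 = 2009.07
link = 2250.49/2009.07 = 1.120165
Chained index = 100 × 0.884084 × 1.120165 = 99.0320

99.03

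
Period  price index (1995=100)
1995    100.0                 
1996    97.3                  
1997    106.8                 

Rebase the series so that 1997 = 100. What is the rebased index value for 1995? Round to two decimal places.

93.63

Rebased(1995) = 100.0 / 106.8 × 100 = 93.6330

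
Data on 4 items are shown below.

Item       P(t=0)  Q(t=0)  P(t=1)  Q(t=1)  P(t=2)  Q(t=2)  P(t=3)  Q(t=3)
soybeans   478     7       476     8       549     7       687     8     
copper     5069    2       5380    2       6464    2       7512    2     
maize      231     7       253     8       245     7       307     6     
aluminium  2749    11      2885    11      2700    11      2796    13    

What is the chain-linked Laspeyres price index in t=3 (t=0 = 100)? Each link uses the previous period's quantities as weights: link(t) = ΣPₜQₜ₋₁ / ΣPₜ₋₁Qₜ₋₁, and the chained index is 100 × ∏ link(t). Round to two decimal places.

Link t=0→t=1:
ΣP(t=1)Q(t=0) = 476×7 + 5380×2 + 253×7 + 2885×11 = 3332 + 10760 + 1771 + 31735 = 47598
ΣP(t=0)Q(t=0) = 478×7 + 5069×2 + 231×7 + 2749×11 = 3346 + 10138 + 1617 + 30239 = 45340
link = 47598/45340 = 1.049801
Link t=1→t=2:
ΣP(t=2)Q(t=1) = 549×8 + 6464×2 + 245×8 + 2700×11 = 4392 + 12928 + 1960 + 29700 = 48980
ΣP(t=1)Q(t=1) = 476×8 + 5380×2 + 253×8 + 2885×11 = 3808 + 10760 + 2024 + 31735 = 48327
link = 48980/48327 = 1.013512
Link t=2→t=3:
ΣP(t=3)Q(t=2) = 687×7 + 7512×2 + 307×7 + 2796×11 = 4809 + 15024 + 2149 + 30756 = 52738
ΣP(t=2)Q(t=2) = 549×7 + 6464×2 + 245×7 + 2700×11 = 3843 + 12928 + 1715 + 29700 = 48186
link = 52738/48186 = 1.094467
Chained index = 100 × 1.049801 × 1.013512 × 1.094467 = 116.4498

116.45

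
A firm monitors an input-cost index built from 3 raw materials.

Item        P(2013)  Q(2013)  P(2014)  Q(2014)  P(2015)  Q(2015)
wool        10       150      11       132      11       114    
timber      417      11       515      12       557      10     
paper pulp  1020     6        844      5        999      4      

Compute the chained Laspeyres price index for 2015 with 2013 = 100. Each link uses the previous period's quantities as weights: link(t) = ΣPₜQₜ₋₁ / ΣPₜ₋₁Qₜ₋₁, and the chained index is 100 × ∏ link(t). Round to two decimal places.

Link 2013→2014:
ΣP(2014)Q(2013) = 11×150 + 515×11 + 844×6 = 1650 + 5665 + 5064 = 12379
ΣP(2013)Q(2013) = 10×150 + 417×11 + 1020×6 = 1500 + 4587 + 6120 = 12207
link = 12379/12207 = 1.014090
Link 2014→2015:
ΣP(2015)Q(2014) = 11×132 + 557×12 + 999×5 = 1452 + 6684 + 4995 = 13131
ΣP(2014)Q(2014) = 11×132 + 515×12 + 844×5 = 1452 + 6180 + 4220 = 11852
link = 13131/11852 = 1.107914
Chained index = 100 × 1.014090 × 1.107914 = 112.3525

112.35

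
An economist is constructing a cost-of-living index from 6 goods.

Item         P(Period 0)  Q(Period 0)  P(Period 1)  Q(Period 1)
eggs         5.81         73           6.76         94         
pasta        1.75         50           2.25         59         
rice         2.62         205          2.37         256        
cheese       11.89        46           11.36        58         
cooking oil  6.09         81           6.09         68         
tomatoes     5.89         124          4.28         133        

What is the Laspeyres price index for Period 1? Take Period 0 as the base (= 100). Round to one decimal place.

93.6

Laspeyres price index uses base-period quantities as weights.
ΣP(Period 1)·Q(Period 0) = 6.76×73 + 2.25×50 + 2.37×205 + 11.36×46 + 6.09×81 + 4.28×124 = 493.48 + 112.5 + 485.85 + 522.56 + 493.29 + 530.72 = 2638.4
ΣP(Period 0)·Q(Period 0) = 5.81×73 + 1.75×50 + 2.62×205 + 11.89×46 + 6.09×81 + 5.89×124 = 424.13 + 87.5 + 537.1 + 546.94 + 493.29 + 730.36 = 2819.32
Index = 2638.4 / 2819.32 × 100 = 93.5828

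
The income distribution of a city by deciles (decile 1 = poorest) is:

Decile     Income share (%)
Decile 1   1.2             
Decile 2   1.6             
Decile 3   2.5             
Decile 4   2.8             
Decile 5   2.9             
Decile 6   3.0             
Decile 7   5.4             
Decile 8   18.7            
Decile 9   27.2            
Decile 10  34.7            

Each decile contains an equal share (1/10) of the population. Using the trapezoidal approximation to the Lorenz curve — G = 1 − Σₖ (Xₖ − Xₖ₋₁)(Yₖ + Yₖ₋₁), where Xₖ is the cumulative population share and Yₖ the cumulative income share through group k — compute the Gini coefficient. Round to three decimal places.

0.570

Cumulative income shares Yₖ: 0.0120, 0.0280, 0.0530, 0.0810, 0.1100, 0.1400, 0.1940, 0.3810, 0.6530, 1.0000
Σ (Xₖ−Xₖ₋₁)(Yₖ+Yₖ₋₁) = (1/10)(0.0120+0.0000) + (1/10)(0.0280+0.0120) + (1/10)(0.0530+0.0280) + (1/10)(0.0810+0.0530) + (1/10)(0.1100+0.0810) + (1/10)(0.1400+0.1100) + (1/10)(0.1940+0.1400) + (1/10)(0.3810+0.1940) + (1/10)(0.6530+0.3810) + (1/10)(1.0000+0.6530)
  = 0.0012 + 0.0040 + 0.0081 + 0.0134 + 0.0191 + 0.0250 + 0.0334 + 0.0575 + 0.1034 + 0.1653 = 0.4304
G = 1 − 0.4304 = 0.5696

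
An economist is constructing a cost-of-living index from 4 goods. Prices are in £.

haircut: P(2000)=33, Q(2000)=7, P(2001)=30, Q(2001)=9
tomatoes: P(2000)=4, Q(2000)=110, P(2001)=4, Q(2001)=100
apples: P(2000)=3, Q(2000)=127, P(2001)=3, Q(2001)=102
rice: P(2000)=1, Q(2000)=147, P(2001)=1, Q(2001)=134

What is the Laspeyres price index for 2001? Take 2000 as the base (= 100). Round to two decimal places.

Laspeyres price index uses base-period quantities as weights.
ΣP(2001)·Q(2000) = 30×7 + 4×110 + 3×127 + 1×147 = 210 + 440 + 381 + 147 = 1178
ΣP(2000)·Q(2000) = 33×7 + 4×110 + 3×127 + 1×147 = 231 + 440 + 381 + 147 = 1199
Index = 1178 / 1199 × 100 = 98.2485

98.25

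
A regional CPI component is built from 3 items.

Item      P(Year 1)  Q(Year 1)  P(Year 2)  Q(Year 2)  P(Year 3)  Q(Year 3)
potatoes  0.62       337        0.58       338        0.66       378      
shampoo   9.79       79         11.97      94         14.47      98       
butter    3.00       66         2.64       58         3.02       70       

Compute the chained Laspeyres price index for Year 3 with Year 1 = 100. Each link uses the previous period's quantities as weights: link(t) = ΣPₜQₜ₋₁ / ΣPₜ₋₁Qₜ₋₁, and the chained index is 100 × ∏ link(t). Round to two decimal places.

Link Year 1→Year 2:
ΣP(Year 2)Q(Year 1) = 0.58×337 + 11.97×79 + 2.64×66 = 195.46 + 945.63 + 174.24 = 1315.33
ΣP(Year 1)Q(Year 1) = 0.62×337 + 9.79×79 + 3.00×66 = 208.94 + 773.41 + 198 = 1180.35
link = 1315.33/1180.35 = 1.114356
Link Year 2→Year 3:
ΣP(Year 3)Q(Year 2) = 0.66×338 + 14.47×94 + 3.02×58 = 223.08 + 1360.18 + 175.16 = 1758.42
ΣP(Year 2)Q(Year 2) = 0.58×338 + 11.97×94 + 2.64×58 = 196.04 + 1125.18 + 153.12 = 1474.34
link = 1758.42/1474.34 = 1.192683
Chained index = 100 × 1.114356 × 1.192683 = 132.9073

132.91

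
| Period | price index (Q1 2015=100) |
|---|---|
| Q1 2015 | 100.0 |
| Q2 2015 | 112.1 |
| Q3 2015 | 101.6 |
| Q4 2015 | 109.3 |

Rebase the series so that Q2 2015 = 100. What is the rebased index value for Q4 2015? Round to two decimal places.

97.50

Rebased(Q4 2015) = 109.3 / 112.1 × 100 = 97.5022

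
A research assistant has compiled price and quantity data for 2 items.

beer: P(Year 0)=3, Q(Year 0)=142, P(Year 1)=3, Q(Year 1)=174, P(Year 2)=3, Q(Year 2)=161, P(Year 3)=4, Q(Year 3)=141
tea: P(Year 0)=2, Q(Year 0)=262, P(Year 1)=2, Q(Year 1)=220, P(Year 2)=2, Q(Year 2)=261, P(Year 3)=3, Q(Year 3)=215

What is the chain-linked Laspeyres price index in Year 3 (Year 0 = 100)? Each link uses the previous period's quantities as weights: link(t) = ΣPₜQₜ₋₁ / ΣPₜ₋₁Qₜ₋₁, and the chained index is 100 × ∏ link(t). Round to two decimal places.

Link Year 0→Year 1:
ΣP(Year 1)Q(Year 0) = 3×142 + 2×262 = 426 + 524 = 950
ΣP(Year 0)Q(Year 0) = 3×142 + 2×262 = 426 + 524 = 950
link = 950/950 = 1.000000
Link Year 1→Year 2:
ΣP(Year 2)Q(Year 1) = 3×174 + 2×220 = 522 + 440 = 962
ΣP(Year 1)Q(Year 1) = 3×174 + 2×220 = 522 + 440 = 962
link = 962/962 = 1.000000
Link Year 2→Year 3:
ΣP(Year 3)Q(Year 2) = 4×161 + 3×261 = 644 + 783 = 1427
ΣP(Year 2)Q(Year 2) = 3×161 + 2×261 = 483 + 522 = 1005
link = 1427/1005 = 1.419900
Chained index = 100 × 1.000000 × 1.000000 × 1.419900 = 141.9900

141.99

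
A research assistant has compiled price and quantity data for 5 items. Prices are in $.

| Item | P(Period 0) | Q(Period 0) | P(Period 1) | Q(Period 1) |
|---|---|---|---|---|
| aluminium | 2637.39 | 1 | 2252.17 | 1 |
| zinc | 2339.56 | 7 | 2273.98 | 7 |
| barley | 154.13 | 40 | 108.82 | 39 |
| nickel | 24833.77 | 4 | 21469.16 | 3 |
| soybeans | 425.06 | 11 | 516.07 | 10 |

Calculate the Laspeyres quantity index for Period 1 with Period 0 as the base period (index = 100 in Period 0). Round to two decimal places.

80.33

Laspeyres quantity index uses base-period prices as weights.
ΣP(Period 0)·Q(Period 1) = 2637.39×1 + 2339.56×7 + 154.13×39 + 24833.77×3 + 425.06×10 = 2637.39 + 16376.92 + 6011.07 + 74501.31 + 4250.6 = 103777.29
ΣP(Period 0)·Q(Period 0) = 2637.39×1 + 2339.56×7 + 154.13×40 + 24833.77×4 + 425.06×11 = 2637.39 + 16376.92 + 6165.2 + 99335.08 + 4675.66 = 129190.25
Index = 103777.29 / 129190.25 × 100 = 80.3290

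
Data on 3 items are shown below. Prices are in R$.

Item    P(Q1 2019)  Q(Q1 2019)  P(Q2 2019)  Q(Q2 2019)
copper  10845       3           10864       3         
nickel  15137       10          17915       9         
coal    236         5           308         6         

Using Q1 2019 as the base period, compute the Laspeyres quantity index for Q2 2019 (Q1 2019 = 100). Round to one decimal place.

91.9

Laspeyres quantity index uses base-period prices as weights.
ΣP(Q1 2019)·Q(Q2 2019) = 10845×3 + 15137×9 + 236×6 = 32535 + 136233 + 1416 = 170184
ΣP(Q1 2019)·Q(Q1 2019) = 10845×3 + 15137×10 + 236×5 = 32535 + 151370 + 1180 = 185085
Index = 170184 / 185085 × 100 = 91.9491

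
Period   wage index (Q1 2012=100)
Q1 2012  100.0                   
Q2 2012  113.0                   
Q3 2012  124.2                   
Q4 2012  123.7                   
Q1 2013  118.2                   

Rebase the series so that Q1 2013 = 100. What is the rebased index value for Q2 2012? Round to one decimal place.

95.6

Rebased(Q2 2012) = 113.0 / 118.2 × 100 = 95.6007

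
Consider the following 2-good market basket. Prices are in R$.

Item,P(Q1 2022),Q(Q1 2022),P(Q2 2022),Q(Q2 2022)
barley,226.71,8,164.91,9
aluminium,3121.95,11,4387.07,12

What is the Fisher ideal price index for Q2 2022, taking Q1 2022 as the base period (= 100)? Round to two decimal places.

Laspeyres component (base-period weights):
ΣP(Q2 2022)Q(Q1 2022) = 164.91×8 + 4387.07×11 = 1319.28 + 48257.77 = 49577.05
ΣP(Q1 2022)Q(Q1 2022) = 226.71×8 + 3121.95×11 = 1813.68 + 34341.45 = 36155.13
L = 49577.05 / 36155.13 × 100 = 137.1231
Paasche component (current-period weights):
ΣP(Q2 2022)Q(Q2 2022) = 164.91×9 + 4387.07×12 = 1484.19 + 52644.84 = 54129.03
ΣP(Q1 2022)Q(Q2 2022) = 226.71×9 + 3121.95×12 = 2040.39 + 37463.4 = 39503.79
P = 54129.03 / 39503.79 × 100 = 137.0224
Fisher = √(L × P) = √(137.1231 × 137.0224) = 137.0727

137.07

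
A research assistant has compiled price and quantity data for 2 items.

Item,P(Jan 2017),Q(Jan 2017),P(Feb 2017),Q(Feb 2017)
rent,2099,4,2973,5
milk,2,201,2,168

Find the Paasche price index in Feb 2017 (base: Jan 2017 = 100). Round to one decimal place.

140.3

Paasche price index uses current-period quantities as weights.
ΣP(Feb 2017)·Q(Feb 2017) = 2973×5 + 2×168 = 14865 + 336 = 15201
ΣP(Jan 2017)·Q(Feb 2017) = 2099×5 + 2×168 = 10495 + 336 = 10831
Index = 15201 / 10831 × 100 = 140.3472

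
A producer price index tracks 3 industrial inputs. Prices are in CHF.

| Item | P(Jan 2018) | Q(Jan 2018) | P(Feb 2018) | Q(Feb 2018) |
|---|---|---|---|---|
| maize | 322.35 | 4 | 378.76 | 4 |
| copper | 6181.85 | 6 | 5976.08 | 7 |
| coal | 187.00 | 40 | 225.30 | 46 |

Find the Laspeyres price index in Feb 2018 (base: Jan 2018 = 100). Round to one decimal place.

101.1

Laspeyres price index uses base-period quantities as weights.
ΣP(Feb 2018)·Q(Jan 2018) = 378.76×4 + 5976.08×6 + 225.30×40 = 1515.04 + 35856.48 + 9012 = 46383.52
ΣP(Jan 2018)·Q(Jan 2018) = 322.35×4 + 6181.85×6 + 187.00×40 = 1289.4 + 37091.1 + 7480 = 45860.5
Index = 46383.52 / 45860.5 × 100 = 101.1405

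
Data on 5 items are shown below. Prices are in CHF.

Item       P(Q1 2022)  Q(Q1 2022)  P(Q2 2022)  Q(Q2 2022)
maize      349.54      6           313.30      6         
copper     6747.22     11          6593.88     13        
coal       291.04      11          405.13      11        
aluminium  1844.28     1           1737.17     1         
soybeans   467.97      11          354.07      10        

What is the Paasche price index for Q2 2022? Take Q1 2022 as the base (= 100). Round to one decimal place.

Paasche price index uses current-period quantities as weights.
ΣP(Q2 2022)·Q(Q2 2022) = 313.30×6 + 6593.88×13 + 405.13×11 + 1737.17×1 + 354.07×10 = 1879.8 + 85720.44 + 4456.43 + 1737.17 + 3540.7 = 97334.54
ΣP(Q1 2022)·Q(Q2 2022) = 349.54×6 + 6747.22×13 + 291.04×11 + 1844.28×1 + 467.97×10 = 2097.24 + 87713.86 + 3201.44 + 1844.28 + 4679.7 = 99536.52
Index = 97334.54 / 99536.52 × 100 = 97.7878

97.8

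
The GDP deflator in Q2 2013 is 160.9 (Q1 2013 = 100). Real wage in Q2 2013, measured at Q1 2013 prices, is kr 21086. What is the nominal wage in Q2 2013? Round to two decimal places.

33927.37

Nominal = Real × (Index/100) = 21086 × (160.9/100)
        = 21086 × 1.609 = 33927.3740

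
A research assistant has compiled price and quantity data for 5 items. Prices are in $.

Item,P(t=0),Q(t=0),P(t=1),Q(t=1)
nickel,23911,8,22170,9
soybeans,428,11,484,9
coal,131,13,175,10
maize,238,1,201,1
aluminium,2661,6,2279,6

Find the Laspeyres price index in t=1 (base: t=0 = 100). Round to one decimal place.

Laspeyres price index uses base-period quantities as weights.
ΣP(t=1)·Q(t=0) = 22170×8 + 484×11 + 175×13 + 201×1 + 2279×6 = 177360 + 5324 + 2275 + 201 + 13674 = 198834
ΣP(t=0)·Q(t=0) = 23911×8 + 428×11 + 131×13 + 238×1 + 2661×6 = 191288 + 4708 + 1703 + 238 + 15966 = 213903
Index = 198834 / 213903 × 100 = 92.9552

93.0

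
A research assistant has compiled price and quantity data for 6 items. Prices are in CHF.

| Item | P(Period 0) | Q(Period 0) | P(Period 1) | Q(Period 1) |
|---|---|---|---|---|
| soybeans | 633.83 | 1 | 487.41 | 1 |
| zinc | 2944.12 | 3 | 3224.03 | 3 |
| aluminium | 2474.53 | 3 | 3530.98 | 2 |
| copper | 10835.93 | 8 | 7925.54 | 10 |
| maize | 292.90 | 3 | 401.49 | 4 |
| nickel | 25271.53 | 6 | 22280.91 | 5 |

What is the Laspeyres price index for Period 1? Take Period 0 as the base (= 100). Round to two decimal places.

Laspeyres price index uses base-period quantities as weights.
ΣP(Period 1)·Q(Period 0) = 487.41×1 + 3224.03×3 + 3530.98×3 + 7925.54×8 + 401.49×3 + 22280.91×6 = 487.41 + 9672.09 + 10592.94 + 63404.32 + 1204.47 + 133685.46 = 219046.69
ΣP(Period 0)·Q(Period 0) = 633.83×1 + 2944.12×3 + 2474.53×3 + 10835.93×8 + 292.90×3 + 25271.53×6 = 633.83 + 8832.36 + 7423.59 + 86687.44 + 878.7 + 151629.18 = 256085.1
Index = 219046.69 / 256085.1 × 100 = 85.5367

85.54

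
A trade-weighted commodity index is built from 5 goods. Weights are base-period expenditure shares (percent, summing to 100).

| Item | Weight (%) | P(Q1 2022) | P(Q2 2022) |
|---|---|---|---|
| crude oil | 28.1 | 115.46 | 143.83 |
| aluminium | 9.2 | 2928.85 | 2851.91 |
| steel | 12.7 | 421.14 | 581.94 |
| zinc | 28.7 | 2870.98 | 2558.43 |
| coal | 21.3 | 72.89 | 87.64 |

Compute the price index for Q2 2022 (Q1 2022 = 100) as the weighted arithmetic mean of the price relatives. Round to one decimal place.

112.7

crude oil: 28.1 × (143.83/115.46) = 28.1 × 1.245713 = 35.0045
aluminium: 9.2 × (2851.91/2928.85) = 9.2 × 0.973730 = 8.9583
steel: 12.7 × (581.94/421.14) = 12.7 × 1.381821 = 17.5491
zinc: 28.7 × (2558.43/2870.98) = 28.7 × 0.891135 = 25.5756
coal: 21.3 × (87.64/72.89) = 21.3 × 1.202360 = 25.6103
Index = Σ wᵢ·(p₁ᵢ/p₀ᵢ) = 35.0045 + 8.9583 + 17.5491 + 25.5756 + 25.6103 = 112.6978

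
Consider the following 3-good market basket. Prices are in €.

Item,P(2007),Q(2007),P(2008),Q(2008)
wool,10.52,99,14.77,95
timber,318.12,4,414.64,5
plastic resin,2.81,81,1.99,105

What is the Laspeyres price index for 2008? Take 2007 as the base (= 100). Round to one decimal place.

Laspeyres price index uses base-period quantities as weights.
ΣP(2008)·Q(2007) = 14.77×99 + 414.64×4 + 1.99×81 = 1462.23 + 1658.56 + 161.19 = 3281.98
ΣP(2007)·Q(2007) = 10.52×99 + 318.12×4 + 2.81×81 = 1041.48 + 1272.48 + 227.61 = 2541.57
Index = 3281.98 / 2541.57 × 100 = 129.1320

129.1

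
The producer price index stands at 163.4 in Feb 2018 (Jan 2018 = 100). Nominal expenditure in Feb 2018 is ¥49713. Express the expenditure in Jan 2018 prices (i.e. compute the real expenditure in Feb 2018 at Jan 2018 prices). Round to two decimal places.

Real = Nominal ÷ (Index/100) = 49713 ÷ (163.4/100)
     = 49713 ÷ 1.634 = 30424.1126

30424.11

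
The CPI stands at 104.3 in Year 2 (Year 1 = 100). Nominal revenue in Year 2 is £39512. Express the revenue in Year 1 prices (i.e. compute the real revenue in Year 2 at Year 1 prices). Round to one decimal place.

37883.0

Real = Nominal ÷ (Index/100) = 39512 ÷ (104.3/100)
     = 39512 ÷ 1.043 = 37883.0297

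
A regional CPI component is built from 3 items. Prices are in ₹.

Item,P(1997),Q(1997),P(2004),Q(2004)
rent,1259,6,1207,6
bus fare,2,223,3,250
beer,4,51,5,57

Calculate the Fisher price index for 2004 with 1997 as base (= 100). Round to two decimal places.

99.74

Laspeyres component (base-period weights):
ΣP(2004)Q(1997) = 1207×6 + 3×223 + 5×51 = 7242 + 669 + 255 = 8166
ΣP(1997)Q(1997) = 1259×6 + 2×223 + 4×51 = 7554 + 446 + 204 = 8204
L = 8166 / 8204 × 100 = 99.5368
Paasche component (current-period weights):
ΣP(2004)Q(2004) = 1207×6 + 3×250 + 5×57 = 7242 + 750 + 285 = 8277
ΣP(1997)Q(2004) = 1259×6 + 2×250 + 4×57 = 7554 + 500 + 228 = 8282
P = 8277 / 8282 × 100 = 99.9396
Fisher = √(L × P) = √(99.5368 × 99.9396) = 99.7380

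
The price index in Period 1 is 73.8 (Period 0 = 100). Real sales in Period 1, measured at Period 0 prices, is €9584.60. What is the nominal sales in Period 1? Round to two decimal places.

7073.43

Nominal = Real × (Index/100) = 9584.60 × (73.8/100)
        = 9584.60 × 0.738 = 7073.4348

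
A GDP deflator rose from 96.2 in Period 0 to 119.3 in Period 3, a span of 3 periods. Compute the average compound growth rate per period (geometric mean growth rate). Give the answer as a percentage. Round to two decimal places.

Growth factor = (119.3/96.2)^(1/3) = (1.240125)^(1/3) = 1.074373
Growth rate = 1.074373 − 1 = 0.074373 = 7.4373%

7.44%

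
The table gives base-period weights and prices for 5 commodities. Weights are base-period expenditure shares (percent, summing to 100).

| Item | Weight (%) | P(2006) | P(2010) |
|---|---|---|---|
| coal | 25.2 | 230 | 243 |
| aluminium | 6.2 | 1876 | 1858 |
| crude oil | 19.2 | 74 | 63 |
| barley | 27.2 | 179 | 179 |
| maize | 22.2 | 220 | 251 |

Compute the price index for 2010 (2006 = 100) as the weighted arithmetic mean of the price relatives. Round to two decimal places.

coal: 25.2 × (243/230) = 25.2 × 1.056522 = 26.6243
aluminium: 6.2 × (1858/1876) = 6.2 × 0.990405 = 6.1405
crude oil: 19.2 × (63/74) = 19.2 × 0.851351 = 16.3459
barley: 27.2 × (179/179) = 27.2 × 1.000000 = 27.2000
maize: 22.2 × (251/220) = 22.2 × 1.140909 = 25.3282
Index = Σ wᵢ·(p₁ᵢ/p₀ᵢ) = 26.6243 + 6.1405 + 16.3459 + 27.2000 + 25.3282 = 101.6390

101.64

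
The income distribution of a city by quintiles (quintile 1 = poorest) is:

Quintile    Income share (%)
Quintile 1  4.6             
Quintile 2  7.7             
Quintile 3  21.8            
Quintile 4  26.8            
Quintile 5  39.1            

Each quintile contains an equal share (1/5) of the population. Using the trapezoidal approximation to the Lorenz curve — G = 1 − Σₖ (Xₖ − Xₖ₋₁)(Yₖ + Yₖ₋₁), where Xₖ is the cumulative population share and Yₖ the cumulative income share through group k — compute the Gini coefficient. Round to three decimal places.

Cumulative income shares Yₖ: 0.0460, 0.1230, 0.3410, 0.6090, 1.0000
Σ (Xₖ−Xₖ₋₁)(Yₖ+Yₖ₋₁) = (1/5)(0.0460+0.0000) + (1/5)(0.1230+0.0460) + (1/5)(0.3410+0.1230) + (1/5)(0.6090+0.3410) + (1/5)(1.0000+0.6090)
  = 0.0092 + 0.0338 + 0.0928 + 0.1900 + 0.3218 = 0.6476
G = 1 − 0.6476 = 0.3524

0.352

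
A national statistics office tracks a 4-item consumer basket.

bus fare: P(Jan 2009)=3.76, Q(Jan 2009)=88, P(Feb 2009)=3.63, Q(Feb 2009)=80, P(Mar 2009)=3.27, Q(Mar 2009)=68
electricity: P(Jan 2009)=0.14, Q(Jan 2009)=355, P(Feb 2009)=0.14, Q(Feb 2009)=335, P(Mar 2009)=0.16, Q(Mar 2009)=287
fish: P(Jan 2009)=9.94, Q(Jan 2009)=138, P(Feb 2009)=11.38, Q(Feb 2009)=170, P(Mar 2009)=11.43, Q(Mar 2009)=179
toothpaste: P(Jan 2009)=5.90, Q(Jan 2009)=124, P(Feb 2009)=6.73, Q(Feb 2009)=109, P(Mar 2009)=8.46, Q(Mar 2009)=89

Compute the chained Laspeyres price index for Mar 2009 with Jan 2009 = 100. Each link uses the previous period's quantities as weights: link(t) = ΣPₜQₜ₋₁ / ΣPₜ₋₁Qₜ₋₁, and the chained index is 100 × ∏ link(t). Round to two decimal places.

Link Jan 2009→Feb 2009:
ΣP(Feb 2009)Q(Jan 2009) = 3.63×88 + 0.14×355 + 11.38×138 + 6.73×124 = 319.44 + 49.7 + 1570.44 + 834.52 = 2774.1
ΣP(Jan 2009)Q(Jan 2009) = 3.76×88 + 0.14×355 + 9.94×138 + 5.90×124 = 330.88 + 49.7 + 1371.72 + 731.6 = 2483.9
link = 2774.1/2483.9 = 1.116832
Link Feb 2009→Mar 2009:
ΣP(Mar 2009)Q(Feb 2009) = 3.27×80 + 0.16×335 + 11.43×170 + 8.46×109 = 261.6 + 53.6 + 1943.1 + 922.14 = 3180.44
ΣP(Feb 2009)Q(Feb 2009) = 3.63×80 + 0.14×335 + 11.38×170 + 6.73×109 = 290.4 + 46.9 + 1934.6 + 733.57 = 3005.47
link = 3180.44/3005.47 = 1.058217
Chained index = 100 × 1.116832 × 1.058217 = 118.1851

118.19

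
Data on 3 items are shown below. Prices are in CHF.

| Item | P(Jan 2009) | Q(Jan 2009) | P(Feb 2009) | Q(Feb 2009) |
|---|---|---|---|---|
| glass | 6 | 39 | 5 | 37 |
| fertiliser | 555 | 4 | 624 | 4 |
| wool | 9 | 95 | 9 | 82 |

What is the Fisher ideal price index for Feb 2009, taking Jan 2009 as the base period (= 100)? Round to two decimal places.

Laspeyres component (base-period weights):
ΣP(Feb 2009)Q(Jan 2009) = 5×39 + 624×4 + 9×95 = 195 + 2496 + 855 = 3546
ΣP(Jan 2009)Q(Jan 2009) = 6×39 + 555×4 + 9×95 = 234 + 2220 + 855 = 3309
L = 3546 / 3309 × 100 = 107.1623
Paasche component (current-period weights):
ΣP(Feb 2009)Q(Feb 2009) = 5×37 + 624×4 + 9×82 = 185 + 2496 + 738 = 3419
ΣP(Jan 2009)Q(Feb 2009) = 6×37 + 555×4 + 9×82 = 222 + 2220 + 738 = 3180
P = 3419 / 3180 × 100 = 107.5157
Fisher = √(L × P) = √(107.1623 × 107.5157) = 107.3389

107.34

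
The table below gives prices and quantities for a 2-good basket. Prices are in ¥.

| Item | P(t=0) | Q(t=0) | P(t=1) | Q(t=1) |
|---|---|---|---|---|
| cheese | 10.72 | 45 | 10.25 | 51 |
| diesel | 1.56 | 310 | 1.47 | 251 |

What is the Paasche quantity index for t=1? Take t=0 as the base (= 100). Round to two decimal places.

Paasche quantity index uses current-period prices as weights.
ΣP(t=1)·Q(t=1) = 10.25×51 + 1.47×251 = 522.75 + 368.97 = 891.72
ΣP(t=1)·Q(t=0) = 10.25×45 + 1.47×310 = 461.25 + 455.7 = 916.95
Index = 891.72 / 916.95 × 100 = 97.2485

97.25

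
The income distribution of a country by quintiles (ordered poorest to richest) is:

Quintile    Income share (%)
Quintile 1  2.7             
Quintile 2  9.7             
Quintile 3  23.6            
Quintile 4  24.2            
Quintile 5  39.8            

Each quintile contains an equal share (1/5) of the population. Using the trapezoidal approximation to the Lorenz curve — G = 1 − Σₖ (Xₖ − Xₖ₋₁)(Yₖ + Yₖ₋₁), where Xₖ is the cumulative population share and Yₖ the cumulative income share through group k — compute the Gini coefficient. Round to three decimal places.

0.355

Cumulative income shares Yₖ: 0.0270, 0.1240, 0.3600, 0.6020, 1.0000
Σ (Xₖ−Xₖ₋₁)(Yₖ+Yₖ₋₁) = (1/5)(0.0270+0.0000) + (1/5)(0.1240+0.0270) + (1/5)(0.3600+0.1240) + (1/5)(0.6020+0.3600) + (1/5)(1.0000+0.6020)
  = 0.0054 + 0.0302 + 0.0968 + 0.1924 + 0.3204 = 0.6452
G = 1 − 0.6452 = 0.3548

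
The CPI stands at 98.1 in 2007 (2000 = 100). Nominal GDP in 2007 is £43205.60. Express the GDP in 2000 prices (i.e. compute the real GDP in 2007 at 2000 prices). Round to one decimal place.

44042.4

Real = Nominal ÷ (Index/100) = 43205.60 ÷ (98.1/100)
     = 43205.60 ÷ 0.981 = 44042.4057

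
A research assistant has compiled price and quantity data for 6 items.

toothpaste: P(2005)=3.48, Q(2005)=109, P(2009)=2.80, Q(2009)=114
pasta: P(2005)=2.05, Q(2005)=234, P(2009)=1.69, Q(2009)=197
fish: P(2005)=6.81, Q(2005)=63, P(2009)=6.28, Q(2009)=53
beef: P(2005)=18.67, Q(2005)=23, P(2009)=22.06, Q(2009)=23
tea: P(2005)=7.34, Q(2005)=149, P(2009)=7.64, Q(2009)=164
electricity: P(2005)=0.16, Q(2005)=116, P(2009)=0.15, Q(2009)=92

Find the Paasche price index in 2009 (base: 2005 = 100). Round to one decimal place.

Paasche price index uses current-period quantities as weights.
ΣP(2009)·Q(2009) = 2.80×114 + 1.69×197 + 6.28×53 + 22.06×23 + 7.64×164 + 0.15×92 = 319.2 + 332.93 + 332.84 + 507.38 + 1252.96 + 13.8 = 2759.11
ΣP(2005)·Q(2009) = 3.48×114 + 2.05×197 + 6.81×53 + 18.67×23 + 7.34×164 + 0.16×92 = 396.72 + 403.85 + 360.93 + 429.41 + 1203.76 + 14.72 = 2809.39
Index = 2759.11 / 2809.39 × 100 = 98.2103

98.2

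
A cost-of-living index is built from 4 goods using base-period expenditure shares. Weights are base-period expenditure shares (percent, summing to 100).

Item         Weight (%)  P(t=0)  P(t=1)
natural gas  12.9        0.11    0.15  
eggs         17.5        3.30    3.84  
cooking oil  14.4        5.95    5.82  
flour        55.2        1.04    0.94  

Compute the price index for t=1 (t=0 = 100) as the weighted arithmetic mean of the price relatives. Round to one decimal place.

natural gas: 12.9 × (0.15/0.11) = 12.9 × 1.363636 = 17.5909
eggs: 17.5 × (3.84/3.30) = 17.5 × 1.163636 = 20.3636
cooking oil: 14.4 × (5.82/5.95) = 14.4 × 0.978151 = 14.0854
flour: 55.2 × (0.94/1.04) = 55.2 × 0.903846 = 49.8923
Index = Σ wᵢ·(p₁ᵢ/p₀ᵢ) = 17.5909 + 20.3636 + 14.0854 + 49.8923 = 101.9322

101.9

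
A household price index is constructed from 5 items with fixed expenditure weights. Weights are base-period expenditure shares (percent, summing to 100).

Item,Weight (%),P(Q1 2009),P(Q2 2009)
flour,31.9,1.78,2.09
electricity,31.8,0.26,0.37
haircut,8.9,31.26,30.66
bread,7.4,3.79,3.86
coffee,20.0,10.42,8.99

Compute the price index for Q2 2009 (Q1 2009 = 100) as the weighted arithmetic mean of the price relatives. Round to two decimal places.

116.23

flour: 31.9 × (2.09/1.78) = 31.9 × 1.174157 = 37.4556
electricity: 31.8 × (0.37/0.26) = 31.8 × 1.423077 = 45.2538
haircut: 8.9 × (30.66/31.26) = 8.9 × 0.980806 = 8.7292
bread: 7.4 × (3.86/3.79) = 7.4 × 1.018470 = 7.5367
coffee: 20.0 × (8.99/10.42) = 20.0 × 0.862764 = 17.2553
Index = Σ wᵢ·(p₁ᵢ/p₀ᵢ) = 37.4556 + 45.2538 + 8.7292 + 7.5367 + 17.2553 = 116.2306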